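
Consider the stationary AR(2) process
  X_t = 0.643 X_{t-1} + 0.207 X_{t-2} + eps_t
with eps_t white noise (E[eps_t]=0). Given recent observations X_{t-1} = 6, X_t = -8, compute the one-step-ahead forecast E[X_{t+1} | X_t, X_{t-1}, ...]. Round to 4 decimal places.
E[X_{t+1} \mid \mathcal F_t] = -3.9020

For an AR(p) model X_t = c + sum_i phi_i X_{t-i} + eps_t, the
one-step-ahead conditional mean is
  E[X_{t+1} | X_t, ...] = c + sum_i phi_i X_{t+1-i}.
Substitute known values:
  E[X_{t+1} | ...] = (0.643) * (-8) + (0.207) * (6)
                   = -3.9020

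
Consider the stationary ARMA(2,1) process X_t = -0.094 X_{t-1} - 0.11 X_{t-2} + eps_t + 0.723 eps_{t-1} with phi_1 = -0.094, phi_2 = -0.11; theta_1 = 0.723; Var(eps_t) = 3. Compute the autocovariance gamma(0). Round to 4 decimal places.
\gamma(0) = 4.2830

Multiply the model equation by X_{t-k} and take expectations. With theta_0 = psi_0 = 1 and psi_j the MA(infinity) weights, this gives
  gamma(k) - sum_i phi_i gamma(k-i) = c_k,
  c_k = sigma^2 * sum_{j=k..q} theta_j psi_{j-k}   (c_k = 0 for k > q),
using gamma(-m) = gamma(m).
psi-weights needed (psi_j = theta_j + sum_i phi_i psi_{j-i}):
  psi_1 = theta_1 + phi_1 = 0.723 + (-0.094) = 0.629
Right-hand sides:
  c_0 = sigma^2 (1 + theta_1 psi_1) = 3 * (1 + (0.723)(0.629)) = 3 * 1.454767 = 4.364301
  c_1 = sigma^2 theta_1 = 3 * (0.723) = 2.169
  c_2 = 0
Equations for k = 0, 1, 2 (AR order 2, c_2 = 0):
  (E0) gamma(0) = phi_1 gamma(1) + phi_2 gamma(2) + c_0
  (E1) gamma(1) = phi_1 gamma(0) + phi_2 gamma(1) + c_1
  (E2) gamma(2) = phi_1 gamma(1) + phi_2 gamma(0)
From (E1): gamma(1) = A gamma(0) + B with
  A = phi_1 / (1 - phi_2) = -0.094 / 1.11 = -0.084685,   B = c_1 / (1 - phi_2) = 2.169 / 1.11 = 1.954054.
Insert (E2) into (E0): gamma(0) (1 - phi_2^2) = phi_1 (1 + phi_2) gamma(1) + c_0.
  phi_1 (1 + phi_2) = (-0.094)(0.89) = -0.08366,   1 - phi_2^2 = 0.9879.
Replace gamma(1) by A gamma(0) + B and collect gamma(0):
  gamma(0) [0.9879 - (-0.08366)(-0.084685)] = (-0.08366)(1.954054) + 4.364301
  gamma(0) * 0.980815 = 4.200825
  gamma(0) = 4.200825 / 0.980815 = 4.282993.
Therefore gamma(0) = 4.2830 (to 4 decimal places).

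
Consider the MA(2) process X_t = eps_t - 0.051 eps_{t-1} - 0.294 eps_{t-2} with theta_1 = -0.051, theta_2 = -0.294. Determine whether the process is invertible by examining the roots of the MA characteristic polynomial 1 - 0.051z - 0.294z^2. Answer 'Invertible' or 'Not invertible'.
\text{Invertible}

The MA(q) characteristic polynomial is P(z) = 1 - 0.051z - 0.294z^2.
Invertibility requires all roots to lie outside the unit circle, i.e. |z| > 1 for every root.
Set 1 + (-0.051) z + (-0.294) z^2 = 0, i.e. a z^2 + b z + c = 0 with a = -0.294, b = -0.051, c = 1.
Discriminant D = b^2 - 4ac = (-0.051)^2 - 4*(-0.294)*1 = 0.002601 - (-1.176) = 1.178601.
D >= 0, so the roots are real: z = (-b +/- sqrt(D)) / (2a) = (0.051 +/- 1.085634) / (-0.588).
  z_1 = (0.051 + 1.085634) / (-0.588) = -1.9331,   |z_1| = 1.9331.
  z_2 = (0.051 - 1.085634) / (-0.588) = 1.7596,   |z_2| = 1.7596.
Moduli of all roots: 1.9331, 1.7596.
All moduli strictly greater than 1? Yes.
Verdict: Invertible.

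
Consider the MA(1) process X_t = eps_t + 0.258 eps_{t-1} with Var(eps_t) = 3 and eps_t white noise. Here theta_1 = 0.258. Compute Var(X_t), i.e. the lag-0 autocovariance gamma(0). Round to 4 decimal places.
\gamma(0) = 3.1997

For an MA(q) process X_t = eps_t + sum_i theta_i eps_{t-i} with
Var(eps_t) = sigma^2, the variance is
  gamma(0) = sigma^2 * (1 + sum_i theta_i^2).
  sum_i theta_i^2 = (0.258)^2 = 0.066564.
  gamma(0) = 3 * (1 + 0.066564) = 3 * 1.066564 = 3.199692, which rounds to 3.1997.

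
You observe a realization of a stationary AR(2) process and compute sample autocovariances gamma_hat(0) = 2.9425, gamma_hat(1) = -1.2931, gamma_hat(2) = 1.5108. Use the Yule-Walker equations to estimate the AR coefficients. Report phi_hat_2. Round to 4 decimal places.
\hat\phi_{2} = 0.3970

The Yule-Walker equations for an AR(p) process read, in matrix form,
  Gamma_p phi = r_p,   with   (Gamma_p)_{ij} = gamma(|i - j|),
                       (r_p)_i = gamma(i),   i,j = 1..p.
Substitute the sample gammas (Toeplitz matrix and right-hand side of size 2):
  Gamma_p = [[2.9425, -1.2931], [-1.2931, 2.9425]]
  r_p     = [-1.2931, 1.5108]
Written out:
  2.9425 phi_1 - 1.2931 phi_2 = -1.2931
  -1.2931 phi_1 + 2.9425 phi_2 = 1.5108
Solve by Cramer's rule:
  det = gamma(0)^2 - gamma(1)^2 = (2.9425)^2 - (-1.2931)^2 = 8.65830625 - 1.67210761 = 6.98619864
  phi_hat_1 = [gamma(1) gamma(0) - gamma(1) gamma(2)] / det = [(-1.2931)(2.9425) - (-1.2931)(1.5108)] / 6.98619864 = -1.85133127 / 6.98619864 = -0.265
  phi_hat_2 = [gamma(0) gamma(2) - gamma(1)^2] / det = [(2.9425)(1.5108) - (-1.2931)^2] / 6.98619864 = 2.77342139 / 6.98619864 = 0.397
So phi_hat = [-0.2650, 0.3970].
Therefore phi_hat_2 = 0.3970.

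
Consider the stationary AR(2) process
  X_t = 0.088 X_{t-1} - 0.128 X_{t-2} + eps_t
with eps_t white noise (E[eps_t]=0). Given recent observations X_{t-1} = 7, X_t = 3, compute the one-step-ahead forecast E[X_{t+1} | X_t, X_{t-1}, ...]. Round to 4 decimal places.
E[X_{t+1} \mid \mathcal F_t] = -0.6320

For an AR(p) model X_t = c + sum_i phi_i X_{t-i} + eps_t, the
one-step-ahead conditional mean is
  E[X_{t+1} | X_t, ...] = c + sum_i phi_i X_{t+1-i}.
Substitute known values:
  E[X_{t+1} | ...] = (0.088) * (3) + (-0.128) * (7)
                   = -0.6320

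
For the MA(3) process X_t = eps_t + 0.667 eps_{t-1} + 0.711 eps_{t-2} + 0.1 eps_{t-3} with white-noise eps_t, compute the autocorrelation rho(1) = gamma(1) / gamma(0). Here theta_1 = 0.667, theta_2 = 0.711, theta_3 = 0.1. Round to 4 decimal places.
\rho(1) = 0.6184

For an MA(q) process with theta_0 = 1, the autocovariance is
  gamma(k) = sigma^2 * sum_{i=0..q-k} theta_i * theta_{i+k},
and rho(k) = gamma(k) / gamma(0). Sigma^2 cancels.
  numerator   = (1)*(0.667) + (0.667)*(0.711) + (0.711)*(0.1) = 1.212337.
  denominator = (1)^2 + (0.667)^2 + (0.711)^2 + (0.1)^2 = 1.96041.
  rho(1) = 1.212337 / 1.96041 = 0.6184.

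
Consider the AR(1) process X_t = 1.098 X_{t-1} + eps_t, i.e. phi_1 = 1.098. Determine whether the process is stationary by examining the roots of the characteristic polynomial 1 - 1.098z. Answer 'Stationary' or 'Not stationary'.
\text{Not stationary}

The AR(p) characteristic polynomial is P(z) = 1 - 1.098z.
Stationarity requires all roots to lie outside the unit circle, i.e. |z| > 1 for every root.
This is linear in z: 1 + (-1.098) z = 0  =>  z = -1/(-1.098) = 0.910747,  |z| = 0.910747.
Moduli of all roots: 0.9107.
All moduli strictly greater than 1? No.
Verdict: Not stationary.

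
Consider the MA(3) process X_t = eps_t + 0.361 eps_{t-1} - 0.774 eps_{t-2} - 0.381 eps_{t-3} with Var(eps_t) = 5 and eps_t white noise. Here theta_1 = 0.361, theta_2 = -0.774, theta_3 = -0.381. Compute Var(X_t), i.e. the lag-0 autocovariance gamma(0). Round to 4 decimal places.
\gamma(0) = 9.3728

For an MA(q) process X_t = eps_t + sum_i theta_i eps_{t-i} with
Var(eps_t) = sigma^2, the variance is
  gamma(0) = sigma^2 * (1 + sum_i theta_i^2).
  sum_i theta_i^2 = (0.361)^2 + (-0.774)^2 + (-0.381)^2 = 0.130321 + 0.599076 + 0.145161 = 0.874558.
  gamma(0) = 5 * (1 + 0.874558) = 5 * 1.874558 = 9.37279, which rounds to 9.3728.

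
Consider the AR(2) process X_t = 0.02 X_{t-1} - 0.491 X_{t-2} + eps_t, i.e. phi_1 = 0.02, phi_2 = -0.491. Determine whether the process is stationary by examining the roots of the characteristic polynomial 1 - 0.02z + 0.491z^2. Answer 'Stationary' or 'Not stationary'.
\text{Stationary}

The AR(p) characteristic polynomial is P(z) = 1 - 0.02z + 0.491z^2.
Stationarity requires all roots to lie outside the unit circle, i.e. |z| > 1 for every root.
Set 1 + (-0.02) z + (0.491) z^2 = 0, i.e. a z^2 + b z + c = 0 with a = 0.491, b = -0.02, c = 1.
Discriminant D = b^2 - 4ac = (-0.02)^2 - 4*(0.491)*1 = 0.0004 - (1.964) = -1.9636.
D < 0, so the roots are the complex-conjugate pair z = (-b +/- i sqrt(-D)) / (2a) = 0.0204 +/- 1.427i.
For a conjugate pair |z|^2 = z * conj(z) = (product of roots) = c/a = 1/(0.491) = 2.03666, so |z| = sqrt(2.03666) = 1.4271 for both roots.
Moduli of all roots: 1.4271, 1.4271.
All moduli strictly greater than 1? Yes.
Verdict: Stationary.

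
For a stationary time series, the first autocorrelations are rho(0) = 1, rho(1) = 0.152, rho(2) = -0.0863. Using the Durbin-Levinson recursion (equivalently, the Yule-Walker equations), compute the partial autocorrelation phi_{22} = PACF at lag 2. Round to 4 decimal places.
\phi_{22} = -0.1120

The PACF at lag k is phi_{kk}, the last component of the solution
to the Yule-Walker system G_k phi = r_k where
  (G_k)_{ij} = rho(|i - j|), (r_k)_i = rho(i), i,j = 1..k.
Equivalently, Durbin-Levinson gives phi_{kk} iteratively:
  phi_{11} = rho(1)
  phi_{kk} = [rho(k) - sum_{j=1..k-1} phi_{k-1,j} rho(k-j)]
            / [1 - sum_{j=1..k-1} phi_{k-1,j} rho(j)],
  phi_{k,j} = phi_{k-1,j} - phi_{kk} phi_{k-1,k-j},  j = 1..k-1.
Step k = 1:
  phi_11 = rho(1) = 0.152.
Step k = 2:
  phi_22 = [rho(2) - phi_11 rho(1)] / [1 - phi_11 rho(1)] = [-0.0863 - (0.152)(0.152)] / [1 - (0.152)(0.152)]
         = -0.109404 / 0.976896 = -0.112.
Therefore phi_{22} = -0.1120.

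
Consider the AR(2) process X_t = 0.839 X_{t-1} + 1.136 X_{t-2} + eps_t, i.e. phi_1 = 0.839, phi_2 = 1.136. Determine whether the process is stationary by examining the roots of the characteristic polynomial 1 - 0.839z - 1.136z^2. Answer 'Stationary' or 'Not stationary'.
\text{Not stationary}

The AR(p) characteristic polynomial is P(z) = 1 - 0.839z - 1.136z^2.
Stationarity requires all roots to lie outside the unit circle, i.e. |z| > 1 for every root.
Set 1 + (-0.839) z + (-1.136) z^2 = 0, i.e. a z^2 + b z + c = 0 with a = -1.136, b = -0.839, c = 1.
Discriminant D = b^2 - 4ac = (-0.839)^2 - 4*(-1.136)*1 = 0.703921 - (-4.544) = 5.247921.
D >= 0, so the roots are real: z = (-b +/- sqrt(D)) / (2a) = (0.839 +/- 2.290834) / (-2.272).
  z_1 = (0.839 + 2.290834) / (-2.272) = -1.3776,   |z_1| = 1.3776.
  z_2 = (0.839 - 2.290834) / (-2.272) = 0.639,   |z_2| = 0.639.
Moduli of all roots: 1.3776, 0.6390.
All moduli strictly greater than 1? No.
Verdict: Not stationary.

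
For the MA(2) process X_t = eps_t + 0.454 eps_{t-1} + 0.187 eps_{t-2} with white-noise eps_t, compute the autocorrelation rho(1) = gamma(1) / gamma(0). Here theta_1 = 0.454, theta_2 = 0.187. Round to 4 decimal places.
\rho(1) = 0.4342

For an MA(q) process with theta_0 = 1, the autocovariance is
  gamma(k) = sigma^2 * sum_{i=0..q-k} theta_i * theta_{i+k},
and rho(k) = gamma(k) / gamma(0). Sigma^2 cancels.
  numerator   = (1)*(0.454) + (0.454)*(0.187) = 0.538898.
  denominator = (1)^2 + (0.454)^2 + (0.187)^2 = 1.241085.
  rho(1) = 0.538898 / 1.241085 = 0.4342.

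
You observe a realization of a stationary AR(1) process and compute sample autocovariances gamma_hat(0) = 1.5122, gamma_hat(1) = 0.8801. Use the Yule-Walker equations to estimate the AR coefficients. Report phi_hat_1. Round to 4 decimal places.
\hat\phi_{1} = 0.5820

The Yule-Walker equations for an AR(p) process read, in matrix form,
  Gamma_p phi = r_p,   with   (Gamma_p)_{ij} = gamma(|i - j|),
                       (r_p)_i = gamma(i),   i,j = 1..p.
Substitute the sample gammas (Toeplitz matrix and right-hand side of size 1):
  Gamma_p = [[1.5122]]
  r_p     = [0.8801]
With p = 1 this is the single equation gamma(0) phi_1 = gamma(1):
  phi_hat_1 = gamma(1) / gamma(0) = 0.8801 / 1.5122 = 0.5820.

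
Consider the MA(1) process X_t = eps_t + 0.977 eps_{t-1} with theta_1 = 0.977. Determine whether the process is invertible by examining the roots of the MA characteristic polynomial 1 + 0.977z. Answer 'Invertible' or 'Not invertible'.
\text{Invertible}

The MA(q) characteristic polynomial is P(z) = 1 + 0.977z.
Invertibility requires all roots to lie outside the unit circle, i.e. |z| > 1 for every root.
This is linear in z: 1 + (0.977) z = 0  =>  z = -1/(0.977) = -1.023541,  |z| = 1.023541.
Moduli of all roots: 1.0235.
All moduli strictly greater than 1? Yes.
Verdict: Invertible.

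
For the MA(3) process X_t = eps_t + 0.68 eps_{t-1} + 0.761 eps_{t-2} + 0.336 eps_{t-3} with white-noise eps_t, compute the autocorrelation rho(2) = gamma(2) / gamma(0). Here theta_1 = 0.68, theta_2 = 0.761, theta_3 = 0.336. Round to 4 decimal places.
\rho(2) = 0.4593

For an MA(q) process with theta_0 = 1, the autocovariance is
  gamma(k) = sigma^2 * sum_{i=0..q-k} theta_i * theta_{i+k},
and rho(k) = gamma(k) / gamma(0). Sigma^2 cancels.
  numerator   = (1)*(0.761) + (0.68)*(0.336) = 0.98948.
  denominator = (1)^2 + (0.68)^2 + (0.761)^2 + (0.336)^2 = 2.154417.
  rho(2) = 0.98948 / 2.154417 = 0.4593.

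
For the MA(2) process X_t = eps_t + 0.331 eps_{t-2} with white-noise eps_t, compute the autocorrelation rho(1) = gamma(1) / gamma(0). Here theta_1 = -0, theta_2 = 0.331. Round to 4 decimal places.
\rho(1) = 0.0000

For an MA(q) process with theta_0 = 1, the autocovariance is
  gamma(k) = sigma^2 * sum_{i=0..q-k} theta_i * theta_{i+k},
and rho(k) = gamma(k) / gamma(0). Sigma^2 cancels.
  numerator   = (1)*(-0) + (-0)*(0.331) = 0.
  denominator = (1)^2 + (-0)^2 + (0.331)^2 = 1.109561.
  rho(1) = 0 / 1.109561 = 0.0000.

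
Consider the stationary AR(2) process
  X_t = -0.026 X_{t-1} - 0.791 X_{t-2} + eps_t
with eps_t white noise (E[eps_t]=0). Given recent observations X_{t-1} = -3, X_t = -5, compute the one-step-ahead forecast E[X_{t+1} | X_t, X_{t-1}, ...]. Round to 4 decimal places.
E[X_{t+1} \mid \mathcal F_t] = 2.5030

For an AR(p) model X_t = c + sum_i phi_i X_{t-i} + eps_t, the
one-step-ahead conditional mean is
  E[X_{t+1} | X_t, ...] = c + sum_i phi_i X_{t+1-i}.
Substitute known values:
  E[X_{t+1} | ...] = (-0.026) * (-5) + (-0.791) * (-3)
                   = 2.5030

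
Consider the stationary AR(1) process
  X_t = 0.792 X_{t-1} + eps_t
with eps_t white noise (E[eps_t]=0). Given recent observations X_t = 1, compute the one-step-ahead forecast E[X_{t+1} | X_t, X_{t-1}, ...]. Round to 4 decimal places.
E[X_{t+1} \mid \mathcal F_t] = 0.7920

For an AR(p) model X_t = c + sum_i phi_i X_{t-i} + eps_t, the
one-step-ahead conditional mean is
  E[X_{t+1} | X_t, ...] = c + sum_i phi_i X_{t+1-i}.
Substitute known values:
  E[X_{t+1} | ...] = (0.792) * (1)
                   = 0.7920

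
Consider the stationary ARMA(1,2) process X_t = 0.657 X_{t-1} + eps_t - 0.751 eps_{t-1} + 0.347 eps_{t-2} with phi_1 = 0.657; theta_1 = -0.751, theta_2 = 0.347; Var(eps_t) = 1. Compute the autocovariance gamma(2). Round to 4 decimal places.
\gamma(2) = 0.3294

Multiply the model equation by X_{t-k} and take expectations. With theta_0 = psi_0 = 1 and psi_j the MA(infinity) weights, this gives
  gamma(k) - sum_i phi_i gamma(k-i) = c_k,
  c_k = sigma^2 * sum_{j=k..q} theta_j psi_{j-k}   (c_k = 0 for k > q),
using gamma(-m) = gamma(m).
psi-weights needed (psi_j = theta_j + sum_i phi_i psi_{j-i}):
  psi_1 = theta_1 + phi_1 = -0.751 + (0.657) = -0.094
  psi_2 = theta_2 + phi_1 psi_1 = 0.347 + (0.657)(-0.094) = 0.285242
Right-hand sides:
  c_0 = sigma^2 (1 + theta_1 psi_1 + theta_2 psi_2) = 1 * (1 + (-0.751)(-0.094) + (0.347)(0.285242)) = 1 * 1.169573 = 1.169573
  c_1 = sigma^2 (theta_1 + theta_2 psi_1) = 1 * (-0.751 + (0.347)(-0.094)) = -0.783618
  c_2 = sigma^2 theta_2 = 1 * (0.347) = 0.347
Equations for k = 0 and k = 1 (AR order 1):
  gamma(0) = phi_1 gamma(1) + c_0
  gamma(1) = phi_1 gamma(0) + c_1
Substituting the second into the first: gamma(0) (1 - phi_1^2) = c_0 + phi_1 c_1, so
  gamma(0) = (c_0 + phi_1 c_1) / (1 - phi_1^2) = (1.169573 + (0.657)(-0.783618)) / (1 - (0.657)^2) = 0.654736 / 0.568351 = 1.151992.
  gamma(1) = phi_1 gamma(0) + c_1 = (0.657)(1.151992) + (-0.783618) = -0.026759.
For k = 2: gamma(2) = phi_1 gamma(1) + c_2
  = (0.657)(-0.026759) + (0.347) = 0.329419.
Therefore gamma(2) = 0.3294 (to 4 decimal places).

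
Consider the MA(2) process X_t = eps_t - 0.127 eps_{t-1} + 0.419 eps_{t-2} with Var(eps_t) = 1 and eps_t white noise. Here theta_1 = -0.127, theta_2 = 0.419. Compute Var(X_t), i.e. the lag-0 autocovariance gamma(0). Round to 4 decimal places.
\gamma(0) = 1.1917

For an MA(q) process X_t = eps_t + sum_i theta_i eps_{t-i} with
Var(eps_t) = sigma^2, the variance is
  gamma(0) = sigma^2 * (1 + sum_i theta_i^2).
  sum_i theta_i^2 = (-0.127)^2 + (0.419)^2 = 0.016129 + 0.175561 = 0.19169.
  gamma(0) = 1 * (1 + 0.19169) = 1 * 1.19169 = 1.19169, which rounds to 1.1917.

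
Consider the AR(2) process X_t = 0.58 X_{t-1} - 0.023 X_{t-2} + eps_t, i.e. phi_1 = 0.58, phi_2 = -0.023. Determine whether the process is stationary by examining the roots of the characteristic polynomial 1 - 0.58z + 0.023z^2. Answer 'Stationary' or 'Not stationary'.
\text{Stationary}

The AR(p) characteristic polynomial is P(z) = 1 - 0.58z + 0.023z^2.
Stationarity requires all roots to lie outside the unit circle, i.e. |z| > 1 for every root.
Set 1 + (-0.58) z + (0.023) z^2 = 0, i.e. a z^2 + b z + c = 0 with a = 0.023, b = -0.58, c = 1.
Discriminant D = b^2 - 4ac = (-0.58)^2 - 4*(0.023)*1 = 0.3364 - (0.092) = 0.2444.
D >= 0, so the roots are real: z = (-b +/- sqrt(D)) / (2a) = (0.58 +/- 0.494368) / (0.046).
  z_1 = (0.58 + 0.494368) / (0.046) = 23.3558,   |z_1| = 23.3558.
  z_2 = (0.58 - 0.494368) / (0.046) = 1.8616,   |z_2| = 1.8616.
Moduli of all roots: 23.3558, 1.8616.
All moduli strictly greater than 1? Yes.
Verdict: Stationary.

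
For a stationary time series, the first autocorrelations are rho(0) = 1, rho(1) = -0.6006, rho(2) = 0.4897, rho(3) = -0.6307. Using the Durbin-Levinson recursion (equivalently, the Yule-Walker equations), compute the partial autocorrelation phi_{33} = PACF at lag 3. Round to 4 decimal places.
\phi_{33} = -0.4480

The PACF at lag k is phi_{kk}, the last component of the solution
to the Yule-Walker system G_k phi = r_k where
  (G_k)_{ij} = rho(|i - j|), (r_k)_i = rho(i), i,j = 1..k.
Equivalently, Durbin-Levinson gives phi_{kk} iteratively:
  phi_{11} = rho(1)
  phi_{kk} = [rho(k) - sum_{j=1..k-1} phi_{k-1,j} rho(k-j)]
            / [1 - sum_{j=1..k-1} phi_{k-1,j} rho(j)],
  phi_{k,j} = phi_{k-1,j} - phi_{kk} phi_{k-1,k-j},  j = 1..k-1.
Step k = 1:
  phi_11 = rho(1) = -0.6006.
Step k = 2:
  phi_22 = [rho(2) - phi_11 rho(1)] / [1 - phi_11 rho(1)] = [0.4897 - (-0.6006)(-0.6006)] / [1 - (-0.6006)(-0.6006)]
         = 0.12897964 / 0.63927964 = 0.201758.
  Update: phi_21 = phi_11 - phi_22 phi_11 = -0.6006 - (0.201758)(-0.6006) = -0.479424.
Step k = 3:
  phi_33 = [rho(3) - phi_21 rho(2) - phi_22 rho(1)] / [1 - phi_21 rho(1) - phi_22 rho(2)]
    numerator   = -0.6307 - (-0.479424)(0.4897) - (0.201758)(-0.6006) = -0.27475021
    denominator = 1 - (-0.479424)(-0.6006) - (0.201758)(0.4897) = 0.61325699
  phi_33 = -0.27475021 / 0.61325699 = -0.448.
Therefore phi_{33} = -0.4480.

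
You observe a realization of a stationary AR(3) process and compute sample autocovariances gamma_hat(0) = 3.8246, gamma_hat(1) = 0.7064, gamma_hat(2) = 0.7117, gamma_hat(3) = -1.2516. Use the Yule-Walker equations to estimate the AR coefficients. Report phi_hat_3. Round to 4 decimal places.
\hat\phi_{3} = -0.4090

The Yule-Walker equations for an AR(p) process read, in matrix form,
  Gamma_p phi = r_p,   with   (Gamma_p)_{ij} = gamma(|i - j|),
                       (r_p)_i = gamma(i),   i,j = 1..p.
Substitute the sample gammas (Toeplitz matrix and right-hand side of size 3):
  Gamma_p = [[3.8246, 0.7064, 0.7117], [0.7064, 3.8246, 0.7064], [0.7117, 0.7064, 3.8246]]
  r_p     = [0.7064, 0.7117, -1.2516]
Written out (R1..R3):
  (R1) 3.8246 phi_1 + 0.7064 phi_2 + 0.7117 phi_3 = 0.7064
  (R2) 0.7064 phi_1 + 3.8246 phi_2 + 0.7064 phi_3 = 0.7117
  (R3) 0.7117 phi_1 + 0.7064 phi_2 + 3.8246 phi_3 = -1.2516
Gaussian elimination:
  R2 <- R2 - (0.7064/3.8246) R1 = R2 - (0.184699) R1:  3.694129 phi_2 + 0.57495 phi_3 = 0.581229
  R3 <- R3 - (0.7117/3.8246) R1 = R3 - (0.186085) R1:  0.57495 phi_2 + 3.692163 phi_3 = -1.38305
  R3 <- R3 - (0.57495/3.694129) R2 = R3 - (0.155639) R2:  3.602679 phi_3 = -1.473512
Back-substitution:
  phi_hat_3 = -1.473512 / 3.602679 = -0.409005
  phi_hat_2 = (0.581229 - (0.57495)(-0.409005)) / 3.694129 = 0.220995
  phi_hat_1 = (0.7064 - (0.7064)(0.220995) - (0.7117)(-0.409005)) / 3.8246 = 0.219991
So phi_hat = [0.2200, 0.2210, -0.4090].
Therefore phi_hat_3 = -0.4090.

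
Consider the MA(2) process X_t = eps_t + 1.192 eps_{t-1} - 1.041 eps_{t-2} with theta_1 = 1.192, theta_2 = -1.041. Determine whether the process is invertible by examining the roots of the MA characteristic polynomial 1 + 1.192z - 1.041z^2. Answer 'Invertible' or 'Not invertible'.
\text{Not invertible}

The MA(q) characteristic polynomial is P(z) = 1 + 1.192z - 1.041z^2.
Invertibility requires all roots to lie outside the unit circle, i.e. |z| > 1 for every root.
Set 1 + (1.192) z + (-1.041) z^2 = 0, i.e. a z^2 + b z + c = 0 with a = -1.041, b = 1.192, c = 1.
Discriminant D = b^2 - 4ac = (1.192)^2 - 4*(-1.041)*1 = 1.420864 - (-4.164) = 5.584864.
D >= 0, so the roots are real: z = (-b +/- sqrt(D)) / (2a) = (-1.192 +/- 2.363232) / (-2.082).
  z_1 = (-1.192 + 2.363232) / (-2.082) = -0.5626,   |z_1| = 0.5626.
  z_2 = (-1.192 - 2.363232) / (-2.082) = 1.7076,   |z_2| = 1.7076.
Moduli of all roots: 0.5626, 1.7076.
All moduli strictly greater than 1? No.
Verdict: Not invertible.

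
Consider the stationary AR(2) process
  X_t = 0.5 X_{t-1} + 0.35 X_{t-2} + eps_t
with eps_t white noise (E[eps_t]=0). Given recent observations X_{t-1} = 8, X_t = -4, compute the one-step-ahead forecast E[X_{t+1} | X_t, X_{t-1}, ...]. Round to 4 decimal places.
E[X_{t+1} \mid \mathcal F_t] = 0.8000

For an AR(p) model X_t = c + sum_i phi_i X_{t-i} + eps_t, the
one-step-ahead conditional mean is
  E[X_{t+1} | X_t, ...] = c + sum_i phi_i X_{t+1-i}.
Substitute known values:
  E[X_{t+1} | ...] = (0.5) * (-4) + (0.35) * (8)
                   = 0.8000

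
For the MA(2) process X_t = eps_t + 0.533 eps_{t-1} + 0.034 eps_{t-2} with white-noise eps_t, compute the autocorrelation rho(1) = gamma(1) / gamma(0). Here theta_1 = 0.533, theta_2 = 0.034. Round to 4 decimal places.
\rho(1) = 0.4288

For an MA(q) process with theta_0 = 1, the autocovariance is
  gamma(k) = sigma^2 * sum_{i=0..q-k} theta_i * theta_{i+k},
and rho(k) = gamma(k) / gamma(0). Sigma^2 cancels.
  numerator   = (1)*(0.533) + (0.533)*(0.034) = 0.551122.
  denominator = (1)^2 + (0.533)^2 + (0.034)^2 = 1.285245.
  rho(1) = 0.551122 / 1.285245 = 0.4288.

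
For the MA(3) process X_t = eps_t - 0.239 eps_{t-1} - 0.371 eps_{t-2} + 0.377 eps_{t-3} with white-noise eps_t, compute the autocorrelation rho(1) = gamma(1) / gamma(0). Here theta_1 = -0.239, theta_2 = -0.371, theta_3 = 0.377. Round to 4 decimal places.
\rho(1) = -0.2171

For an MA(q) process with theta_0 = 1, the autocovariance is
  gamma(k) = sigma^2 * sum_{i=0..q-k} theta_i * theta_{i+k},
and rho(k) = gamma(k) / gamma(0). Sigma^2 cancels.
  numerator   = (1)*(-0.239) + (-0.239)*(-0.371) + (-0.371)*(0.377) = -0.290198.
  denominator = (1)^2 + (-0.239)^2 + (-0.371)^2 + (0.377)^2 = 1.336891.
  rho(1) = -0.290198 / 1.336891 = -0.2171.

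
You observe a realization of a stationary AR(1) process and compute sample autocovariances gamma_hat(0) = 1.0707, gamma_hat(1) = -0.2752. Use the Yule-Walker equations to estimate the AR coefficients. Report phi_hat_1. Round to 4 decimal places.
\hat\phi_{1} = -0.2570

The Yule-Walker equations for an AR(p) process read, in matrix form,
  Gamma_p phi = r_p,   with   (Gamma_p)_{ij} = gamma(|i - j|),
                       (r_p)_i = gamma(i),   i,j = 1..p.
Substitute the sample gammas (Toeplitz matrix and right-hand side of size 1):
  Gamma_p = [[1.0707]]
  r_p     = [-0.2752]
With p = 1 this is the single equation gamma(0) phi_1 = gamma(1):
  phi_hat_1 = gamma(1) / gamma(0) = -0.2752 / 1.0707 = -0.2570.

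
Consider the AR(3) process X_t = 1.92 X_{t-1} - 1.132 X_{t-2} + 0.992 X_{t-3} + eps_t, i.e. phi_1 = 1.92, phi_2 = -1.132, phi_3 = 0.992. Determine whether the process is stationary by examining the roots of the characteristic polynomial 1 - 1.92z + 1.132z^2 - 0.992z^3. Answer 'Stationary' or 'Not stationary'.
\text{Not stationary}

The AR(p) characteristic polynomial is P(z) = 1 - 1.92z + 1.132z^2 - 0.992z^3.
Stationarity requires all roots to lie outside the unit circle, i.e. |z| > 1 for every root.
Degree 3: look for a simple real root z0 first, then factor out (1 - z/z0) and solve the remaining quadratic.
Testing z0 = 0.625: P(0.625) = 1 + (-1.92)(0.625) + (1.132)(0.625)^2 + (-0.992)(0.625)^3
  = 1 + (-1.2) + (0.442187) + (-0.242188) = 0.  So z_0 = 0.625 is a root, |z_0| = 0.625.
Divide out the factor (1 - 1.6 z) = (1 - z/z0) (since 1/z0 = 1.6):
  P(z) = (1 - 1.6 z)(1 + (-0.32) z + (0.62) z^2)
  [check: z-coef -0.32 - (1.6) = -1.92; z^2-coef 0.62 - (1.6)(-0.32) = 1.132; z^3-coef -(1.6)(0.62) = -0.992.]
Remaining roots from the quadratic factor 1 + (-0.32) z + (0.62) z^2:
  Set 1 + (-0.32) z + (0.62) z^2 = 0, i.e. a z^2 + b z + c = 0 with a = 0.62, b = -0.32, c = 1.
  Discriminant D = b^2 - 4ac = (-0.32)^2 - 4*(0.62)*1 = 0.1024 - (2.48) = -2.3776.
  D < 0, so the roots are the complex-conjugate pair z = (-b +/- i sqrt(-D)) / (2a) = 0.2581 +/- 1.2435i.
  For a conjugate pair |z|^2 = z * conj(z) = (product of roots) = c/a = 1/(0.62) = 1.612903, so |z| = sqrt(1.612903) = 1.27 for both roots.
Moduli of all roots: 0.6250, 1.2700, 1.2700.
All moduli strictly greater than 1? No.
Verdict: Not stationary.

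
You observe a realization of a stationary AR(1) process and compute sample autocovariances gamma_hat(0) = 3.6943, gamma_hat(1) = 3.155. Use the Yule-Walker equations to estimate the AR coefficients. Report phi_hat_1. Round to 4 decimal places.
\hat\phi_{1} = 0.8540

The Yule-Walker equations for an AR(p) process read, in matrix form,
  Gamma_p phi = r_p,   with   (Gamma_p)_{ij} = gamma(|i - j|),
                       (r_p)_i = gamma(i),   i,j = 1..p.
Substitute the sample gammas (Toeplitz matrix and right-hand side of size 1):
  Gamma_p = [[3.6943]]
  r_p     = [3.155]
With p = 1 this is the single equation gamma(0) phi_1 = gamma(1):
  phi_hat_1 = gamma(1) / gamma(0) = 3.155 / 3.6943 = 0.8540.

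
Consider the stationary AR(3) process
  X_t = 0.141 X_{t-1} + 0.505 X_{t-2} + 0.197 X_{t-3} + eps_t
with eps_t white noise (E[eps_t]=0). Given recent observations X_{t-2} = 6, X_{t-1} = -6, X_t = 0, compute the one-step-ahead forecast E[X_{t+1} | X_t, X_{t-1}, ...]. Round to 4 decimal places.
E[X_{t+1} \mid \mathcal F_t] = -1.8480

For an AR(p) model X_t = c + sum_i phi_i X_{t-i} + eps_t, the
one-step-ahead conditional mean is
  E[X_{t+1} | X_t, ...] = c + sum_i phi_i X_{t+1-i}.
Substitute known values:
  E[X_{t+1} | ...] = (0.141) * (0) + (0.505) * (-6) + (0.197) * (6)
                   = -1.8480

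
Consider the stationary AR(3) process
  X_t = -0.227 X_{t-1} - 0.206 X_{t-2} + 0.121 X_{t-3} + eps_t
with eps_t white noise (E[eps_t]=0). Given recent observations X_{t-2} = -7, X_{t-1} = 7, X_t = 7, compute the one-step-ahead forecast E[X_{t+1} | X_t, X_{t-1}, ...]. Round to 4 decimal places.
E[X_{t+1} \mid \mathcal F_t] = -3.8780

For an AR(p) model X_t = c + sum_i phi_i X_{t-i} + eps_t, the
one-step-ahead conditional mean is
  E[X_{t+1} | X_t, ...] = c + sum_i phi_i X_{t+1-i}.
Substitute known values:
  E[X_{t+1} | ...] = (-0.227) * (7) + (-0.206) * (7) + (0.121) * (-7)
                   = -3.8780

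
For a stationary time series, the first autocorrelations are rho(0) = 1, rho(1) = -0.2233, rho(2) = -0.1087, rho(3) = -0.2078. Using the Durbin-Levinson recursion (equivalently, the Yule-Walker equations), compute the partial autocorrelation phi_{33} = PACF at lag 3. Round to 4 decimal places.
\phi_{33} = -0.2960

The PACF at lag k is phi_{kk}, the last component of the solution
to the Yule-Walker system G_k phi = r_k where
  (G_k)_{ij} = rho(|i - j|), (r_k)_i = rho(i), i,j = 1..k.
Equivalently, Durbin-Levinson gives phi_{kk} iteratively:
  phi_{11} = rho(1)
  phi_{kk} = [rho(k) - sum_{j=1..k-1} phi_{k-1,j} rho(k-j)]
            / [1 - sum_{j=1..k-1} phi_{k-1,j} rho(j)],
  phi_{k,j} = phi_{k-1,j} - phi_{kk} phi_{k-1,k-j},  j = 1..k-1.
Step k = 1:
  phi_11 = rho(1) = -0.2233.
Step k = 2:
  phi_22 = [rho(2) - phi_11 rho(1)] / [1 - phi_11 rho(1)] = [-0.1087 - (-0.2233)(-0.2233)] / [1 - (-0.2233)(-0.2233)]
         = -0.15856289 / 0.95013711 = -0.166884.
  Update: phi_21 = phi_11 - phi_22 phi_11 = -0.2233 - (-0.166884)(-0.2233) = -0.260565.
Step k = 3:
  phi_33 = [rho(3) - phi_21 rho(2) - phi_22 rho(1)] / [1 - phi_21 rho(1) - phi_22 rho(2)]
    numerator   = -0.2078 - (-0.260565)(-0.1087) - (-0.166884)(-0.2233) = -0.27338869
    denominator = 1 - (-0.260565)(-0.2233) - (-0.166884)(-0.1087) = 0.92367547
  phi_33 = -0.27338869 / 0.92367547 = -0.296.
Therefore phi_{33} = -0.2960.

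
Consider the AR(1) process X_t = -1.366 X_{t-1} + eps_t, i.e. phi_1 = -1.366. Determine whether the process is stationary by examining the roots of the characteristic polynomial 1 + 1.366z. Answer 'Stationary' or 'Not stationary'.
\text{Not stationary}

The AR(p) characteristic polynomial is P(z) = 1 + 1.366z.
Stationarity requires all roots to lie outside the unit circle, i.e. |z| > 1 for every root.
This is linear in z: 1 + (1.366) z = 0  =>  z = -1/(1.366) = -0.732064,  |z| = 0.732064.
Moduli of all roots: 0.7321.
All moduli strictly greater than 1? No.
Verdict: Not stationary.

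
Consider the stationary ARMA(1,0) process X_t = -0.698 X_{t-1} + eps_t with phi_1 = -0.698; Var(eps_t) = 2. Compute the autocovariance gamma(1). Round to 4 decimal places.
\gamma(1) = -2.7223

Multiply the model equation by X_{t-k} and take expectations. With theta_0 = psi_0 = 1 and psi_j the MA(infinity) weights, this gives
  gamma(k) - sum_i phi_i gamma(k-i) = c_k,
  c_k = sigma^2 * sum_{j=k..q} theta_j psi_{j-k}   (c_k = 0 for k > q),
using gamma(-m) = gamma(m).
Pure AR (q = 0): c_0 = sigma^2 = 2, c_k = 0 for k >= 1.
Equations for k = 0 and k = 1 (AR order 1):
  gamma(0) = phi_1 gamma(1) + c_0
  gamma(1) = phi_1 gamma(0) + c_1
Substituting the second into the first: gamma(0) (1 - phi_1^2) = c_0 + phi_1 c_1, so
  gamma(0) = c_0 / (1 - phi_1^2) = 2 / (1 - (-0.698)^2) = 2 / 0.512796 = 3.900186.
  gamma(1) = phi_1 gamma(0) = (-0.698)(3.900186) = -2.72233.
Therefore gamma(1) = -2.7223 (to 4 decimal places).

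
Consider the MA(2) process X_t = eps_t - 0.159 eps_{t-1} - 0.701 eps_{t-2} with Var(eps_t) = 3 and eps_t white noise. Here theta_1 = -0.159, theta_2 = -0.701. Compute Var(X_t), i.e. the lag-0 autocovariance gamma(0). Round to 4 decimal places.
\gamma(0) = 4.5500

For an MA(q) process X_t = eps_t + sum_i theta_i eps_{t-i} with
Var(eps_t) = sigma^2, the variance is
  gamma(0) = sigma^2 * (1 + sum_i theta_i^2).
  sum_i theta_i^2 = (-0.159)^2 + (-0.701)^2 = 0.025281 + 0.491401 = 0.516682.
  gamma(0) = 3 * (1 + 0.516682) = 3 * 1.516682 = 4.550046, which rounds to 4.5500.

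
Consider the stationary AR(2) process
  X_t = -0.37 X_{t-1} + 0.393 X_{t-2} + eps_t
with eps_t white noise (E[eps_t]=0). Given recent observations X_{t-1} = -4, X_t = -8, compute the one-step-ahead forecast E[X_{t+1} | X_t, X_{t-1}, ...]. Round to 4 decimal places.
E[X_{t+1} \mid \mathcal F_t] = 1.3880

For an AR(p) model X_t = c + sum_i phi_i X_{t-i} + eps_t, the
one-step-ahead conditional mean is
  E[X_{t+1} | X_t, ...] = c + sum_i phi_i X_{t+1-i}.
Substitute known values:
  E[X_{t+1} | ...] = (-0.37) * (-8) + (0.393) * (-4)
                   = 1.3880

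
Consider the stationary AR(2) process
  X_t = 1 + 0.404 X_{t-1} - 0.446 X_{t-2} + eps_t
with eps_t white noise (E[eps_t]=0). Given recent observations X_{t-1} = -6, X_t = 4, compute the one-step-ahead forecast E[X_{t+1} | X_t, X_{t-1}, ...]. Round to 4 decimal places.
E[X_{t+1} \mid \mathcal F_t] = 5.2920

For an AR(p) model X_t = c + sum_i phi_i X_{t-i} + eps_t, the
one-step-ahead conditional mean is
  E[X_{t+1} | X_t, ...] = c + sum_i phi_i X_{t+1-i}.
Substitute known values:
  E[X_{t+1} | ...] = 1 + (0.404) * (4) + (-0.446) * (-6)
                   = 5.2920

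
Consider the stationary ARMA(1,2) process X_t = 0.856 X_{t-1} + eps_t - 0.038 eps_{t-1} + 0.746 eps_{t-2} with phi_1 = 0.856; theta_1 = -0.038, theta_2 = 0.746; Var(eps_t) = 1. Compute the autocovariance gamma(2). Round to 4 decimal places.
\gamma(2) = 8.1930

Multiply the model equation by X_{t-k} and take expectations. With theta_0 = psi_0 = 1 and psi_j the MA(infinity) weights, this gives
  gamma(k) - sum_i phi_i gamma(k-i) = c_k,
  c_k = sigma^2 * sum_{j=k..q} theta_j psi_{j-k}   (c_k = 0 for k > q),
using gamma(-m) = gamma(m).
psi-weights needed (psi_j = theta_j + sum_i phi_i psi_{j-i}):
  psi_1 = theta_1 + phi_1 = -0.038 + (0.856) = 0.818
  psi_2 = theta_2 + phi_1 psi_1 = 0.746 + (0.856)(0.818) = 1.446208
Right-hand sides:
  c_0 = sigma^2 (1 + theta_1 psi_1 + theta_2 psi_2) = 1 * (1 + (-0.038)(0.818) + (0.746)(1.446208)) = 1 * 2.047787 = 2.047787
  c_1 = sigma^2 (theta_1 + theta_2 psi_1) = 1 * (-0.038 + (0.746)(0.818)) = 0.572228
  c_2 = sigma^2 theta_2 = 1 * (0.746) = 0.746
Equations for k = 0 and k = 1 (AR order 1):
  gamma(0) = phi_1 gamma(1) + c_0
  gamma(1) = phi_1 gamma(0) + c_1
Substituting the second into the first: gamma(0) (1 - phi_1^2) = c_0 + phi_1 c_1, so
  gamma(0) = (c_0 + phi_1 c_1) / (1 - phi_1^2) = (2.047787 + (0.856)(0.572228)) / (1 - (0.856)^2) = 2.537614 / 0.267264 = 9.494785.
  gamma(1) = phi_1 gamma(0) + c_1 = (0.856)(9.494785) + (0.572228) = 8.699764.
For k = 2: gamma(2) = phi_1 gamma(1) + c_2
  = (0.856)(8.699764) + (0.746) = 8.192998.
Therefore gamma(2) = 8.1930 (to 4 decimal places).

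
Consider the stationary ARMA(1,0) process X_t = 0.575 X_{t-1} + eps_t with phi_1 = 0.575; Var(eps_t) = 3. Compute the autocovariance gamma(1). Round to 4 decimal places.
\gamma(1) = 2.5770

Multiply the model equation by X_{t-k} and take expectations. With theta_0 = psi_0 = 1 and psi_j the MA(infinity) weights, this gives
  gamma(k) - sum_i phi_i gamma(k-i) = c_k,
  c_k = sigma^2 * sum_{j=k..q} theta_j psi_{j-k}   (c_k = 0 for k > q),
using gamma(-m) = gamma(m).
Pure AR (q = 0): c_0 = sigma^2 = 3, c_k = 0 for k >= 1.
Equations for k = 0 and k = 1 (AR order 1):
  gamma(0) = phi_1 gamma(1) + c_0
  gamma(1) = phi_1 gamma(0) + c_1
Substituting the second into the first: gamma(0) (1 - phi_1^2) = c_0 + phi_1 c_1, so
  gamma(0) = c_0 / (1 - phi_1^2) = 3 / (1 - (0.575)^2) = 3 / 0.669375 = 4.481793.
  gamma(1) = phi_1 gamma(0) = (0.575)(4.481793) = 2.577031.
Therefore gamma(1) = 2.5770 (to 4 decimal places).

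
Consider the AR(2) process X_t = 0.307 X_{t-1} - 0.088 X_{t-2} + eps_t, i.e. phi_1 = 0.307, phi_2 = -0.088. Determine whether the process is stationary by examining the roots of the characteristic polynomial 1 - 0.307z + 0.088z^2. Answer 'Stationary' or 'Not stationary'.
\text{Stationary}

The AR(p) characteristic polynomial is P(z) = 1 - 0.307z + 0.088z^2.
Stationarity requires all roots to lie outside the unit circle, i.e. |z| > 1 for every root.
Set 1 + (-0.307) z + (0.088) z^2 = 0, i.e. a z^2 + b z + c = 0 with a = 0.088, b = -0.307, c = 1.
Discriminant D = b^2 - 4ac = (-0.307)^2 - 4*(0.088)*1 = 0.094249 - (0.352) = -0.257751.
D < 0, so the roots are the complex-conjugate pair z = (-b +/- i sqrt(-D)) / (2a) = 1.7443 +/- 2.8846i.
For a conjugate pair |z|^2 = z * conj(z) = (product of roots) = c/a = 1/(0.088) = 11.363636, so |z| = sqrt(11.363636) = 3.371 for both roots.
Moduli of all roots: 3.3710, 3.3710.
All moduli strictly greater than 1? Yes.
Verdict: Stationary.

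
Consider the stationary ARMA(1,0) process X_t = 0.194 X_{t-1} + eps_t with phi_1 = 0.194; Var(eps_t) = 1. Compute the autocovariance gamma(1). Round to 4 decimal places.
\gamma(1) = 0.2016

Multiply the model equation by X_{t-k} and take expectations. With theta_0 = psi_0 = 1 and psi_j the MA(infinity) weights, this gives
  gamma(k) - sum_i phi_i gamma(k-i) = c_k,
  c_k = sigma^2 * sum_{j=k..q} theta_j psi_{j-k}   (c_k = 0 for k > q),
using gamma(-m) = gamma(m).
Pure AR (q = 0): c_0 = sigma^2 = 1, c_k = 0 for k >= 1.
Equations for k = 0 and k = 1 (AR order 1):
  gamma(0) = phi_1 gamma(1) + c_0
  gamma(1) = phi_1 gamma(0) + c_1
Substituting the second into the first: gamma(0) (1 - phi_1^2) = c_0 + phi_1 c_1, so
  gamma(0) = c_0 / (1 - phi_1^2) = 1 / (1 - (0.194)^2) = 1 / 0.962364 = 1.039108.
  gamma(1) = phi_1 gamma(0) = (0.194)(1.039108) = 0.201587.
Therefore gamma(1) = 0.2016 (to 4 decimal places).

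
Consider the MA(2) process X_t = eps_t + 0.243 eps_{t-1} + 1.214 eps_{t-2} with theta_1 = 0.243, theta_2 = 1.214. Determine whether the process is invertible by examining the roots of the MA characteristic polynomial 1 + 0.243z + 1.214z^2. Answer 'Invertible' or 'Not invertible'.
\text{Not invertible}

The MA(q) characteristic polynomial is P(z) = 1 + 0.243z + 1.214z^2.
Invertibility requires all roots to lie outside the unit circle, i.e. |z| > 1 for every root.
Set 1 + (0.243) z + (1.214) z^2 = 0, i.e. a z^2 + b z + c = 0 with a = 1.214, b = 0.243, c = 1.
Discriminant D = b^2 - 4ac = (0.243)^2 - 4*(1.214)*1 = 0.059049 - (4.856) = -4.796951.
D < 0, so the roots are the complex-conjugate pair z = (-b +/- i sqrt(-D)) / (2a) = -0.1001 +/- 0.9021i.
For a conjugate pair |z|^2 = z * conj(z) = (product of roots) = c/a = 1/(1.214) = 0.823723, so |z| = sqrt(0.823723) = 0.9076 for both roots.
Moduli of all roots: 0.9076, 0.9076.
All moduli strictly greater than 1? No.
Verdict: Not invertible.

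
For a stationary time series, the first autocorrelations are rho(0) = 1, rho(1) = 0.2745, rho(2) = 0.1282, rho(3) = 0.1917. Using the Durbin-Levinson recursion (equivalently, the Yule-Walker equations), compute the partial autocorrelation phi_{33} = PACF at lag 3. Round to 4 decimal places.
\phi_{33} = 0.1550

The PACF at lag k is phi_{kk}, the last component of the solution
to the Yule-Walker system G_k phi = r_k where
  (G_k)_{ij} = rho(|i - j|), (r_k)_i = rho(i), i,j = 1..k.
Equivalently, Durbin-Levinson gives phi_{kk} iteratively:
  phi_{11} = rho(1)
  phi_{kk} = [rho(k) - sum_{j=1..k-1} phi_{k-1,j} rho(k-j)]
            / [1 - sum_{j=1..k-1} phi_{k-1,j} rho(j)],
  phi_{k,j} = phi_{k-1,j} - phi_{kk} phi_{k-1,k-j},  j = 1..k-1.
Step k = 1:
  phi_11 = rho(1) = 0.2745.
Step k = 2:
  phi_22 = [rho(2) - phi_11 rho(1)] / [1 - phi_11 rho(1)] = [0.1282 - (0.2745)(0.2745)] / [1 - (0.2745)(0.2745)]
         = 0.05284975 / 0.92464975 = 0.057157.
  Update: phi_21 = phi_11 - phi_22 phi_11 = 0.2745 - (0.057157)(0.2745) = 0.258811.
Step k = 3:
  phi_33 = [rho(3) - phi_21 rho(2) - phi_22 rho(1)] / [1 - phi_21 rho(1) - phi_22 rho(2)]
    numerator   = 0.1917 - (0.258811)(0.1282) - (0.057157)(0.2745) = 0.14283103
    denominator = 1 - (0.258811)(0.2745) - (0.057157)(0.1282) = 0.92162904
  phi_33 = 0.14283103 / 0.92162904 = 0.155.
Therefore phi_{33} = 0.1550.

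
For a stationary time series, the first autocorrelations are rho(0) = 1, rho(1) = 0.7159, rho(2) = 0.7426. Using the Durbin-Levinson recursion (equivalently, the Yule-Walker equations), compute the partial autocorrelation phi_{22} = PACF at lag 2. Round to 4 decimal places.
\phi_{22} = 0.4720

The PACF at lag k is phi_{kk}, the last component of the solution
to the Yule-Walker system G_k phi = r_k where
  (G_k)_{ij} = rho(|i - j|), (r_k)_i = rho(i), i,j = 1..k.
Equivalently, Durbin-Levinson gives phi_{kk} iteratively:
  phi_{11} = rho(1)
  phi_{kk} = [rho(k) - sum_{j=1..k-1} phi_{k-1,j} rho(k-j)]
            / [1 - sum_{j=1..k-1} phi_{k-1,j} rho(j)],
  phi_{k,j} = phi_{k-1,j} - phi_{kk} phi_{k-1,k-j},  j = 1..k-1.
Step k = 1:
  phi_11 = rho(1) = 0.7159.
Step k = 2:
  phi_22 = [rho(2) - phi_11 rho(1)] / [1 - phi_11 rho(1)] = [0.7426 - (0.7159)(0.7159)] / [1 - (0.7159)(0.7159)]
         = 0.23008719 / 0.48748719 = 0.472.
Therefore phi_{22} = 0.4720.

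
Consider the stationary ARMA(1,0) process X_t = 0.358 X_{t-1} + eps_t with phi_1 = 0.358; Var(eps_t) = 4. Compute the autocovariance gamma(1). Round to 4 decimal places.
\gamma(1) = 1.6425

Multiply the model equation by X_{t-k} and take expectations. With theta_0 = psi_0 = 1 and psi_j the MA(infinity) weights, this gives
  gamma(k) - sum_i phi_i gamma(k-i) = c_k,
  c_k = sigma^2 * sum_{j=k..q} theta_j psi_{j-k}   (c_k = 0 for k > q),
using gamma(-m) = gamma(m).
Pure AR (q = 0): c_0 = sigma^2 = 4, c_k = 0 for k >= 1.
Equations for k = 0 and k = 1 (AR order 1):
  gamma(0) = phi_1 gamma(1) + c_0
  gamma(1) = phi_1 gamma(0) + c_1
Substituting the second into the first: gamma(0) (1 - phi_1^2) = c_0 + phi_1 c_1, so
  gamma(0) = c_0 / (1 - phi_1^2) = 4 / (1 - (0.358)^2) = 4 / 0.871836 = 4.588019.
  gamma(1) = phi_1 gamma(0) = (0.358)(4.588019) = 1.642511.
Therefore gamma(1) = 1.6425 (to 4 decimal places).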